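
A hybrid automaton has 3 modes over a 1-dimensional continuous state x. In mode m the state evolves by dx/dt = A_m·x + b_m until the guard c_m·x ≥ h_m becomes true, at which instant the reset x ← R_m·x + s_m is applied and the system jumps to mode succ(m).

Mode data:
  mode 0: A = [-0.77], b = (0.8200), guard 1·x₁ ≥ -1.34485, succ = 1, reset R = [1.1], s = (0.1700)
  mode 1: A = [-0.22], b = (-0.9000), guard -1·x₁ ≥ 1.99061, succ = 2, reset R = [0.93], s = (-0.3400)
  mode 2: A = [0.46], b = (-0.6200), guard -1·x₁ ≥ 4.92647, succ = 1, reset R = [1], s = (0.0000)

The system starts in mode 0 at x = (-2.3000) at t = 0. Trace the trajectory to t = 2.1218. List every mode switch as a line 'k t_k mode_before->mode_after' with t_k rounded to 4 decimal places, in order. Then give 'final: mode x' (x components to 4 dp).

Mode 0: guard c·x = -1.3449 hit at Δt = 0.4336 (t = 0.4336), x⁻ = (-1.3449) → reset → x⁺ = (-1.3093), jump to mode 1
Mode 1: guard c·x = 1.9906 hit at Δt = 1.2770 (t = 1.7106), x⁻ = (-1.9906) → reset → x⁺ = (-2.1913), jump to mode 2
Mode 2: flow for 0.4112 to horizon, guard not reached → x = (-2.9282)

1 0.4336 0->1
2 1.7106 1->2
final: 2 -2.9282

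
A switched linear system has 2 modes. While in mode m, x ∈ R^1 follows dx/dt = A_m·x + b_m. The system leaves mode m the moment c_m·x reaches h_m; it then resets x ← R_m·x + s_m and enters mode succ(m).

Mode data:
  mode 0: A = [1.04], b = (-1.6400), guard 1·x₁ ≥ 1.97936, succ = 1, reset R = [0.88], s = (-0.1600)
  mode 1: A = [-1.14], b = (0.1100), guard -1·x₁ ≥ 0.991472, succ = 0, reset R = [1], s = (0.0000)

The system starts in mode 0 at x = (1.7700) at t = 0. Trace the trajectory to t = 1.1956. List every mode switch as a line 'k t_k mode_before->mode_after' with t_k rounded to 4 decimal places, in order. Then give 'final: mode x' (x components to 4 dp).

Mode 0: guard c·x = 1.9794 hit at Δt = 0.7062 (t = 0.7062), x⁻ = (1.9794) → reset → x⁺ = (1.5818), jump to mode 1
Mode 1: flow for 0.4894 to horizon, guard not reached → x = (0.9467)

1 0.7062 0->1
final: 1 0.9467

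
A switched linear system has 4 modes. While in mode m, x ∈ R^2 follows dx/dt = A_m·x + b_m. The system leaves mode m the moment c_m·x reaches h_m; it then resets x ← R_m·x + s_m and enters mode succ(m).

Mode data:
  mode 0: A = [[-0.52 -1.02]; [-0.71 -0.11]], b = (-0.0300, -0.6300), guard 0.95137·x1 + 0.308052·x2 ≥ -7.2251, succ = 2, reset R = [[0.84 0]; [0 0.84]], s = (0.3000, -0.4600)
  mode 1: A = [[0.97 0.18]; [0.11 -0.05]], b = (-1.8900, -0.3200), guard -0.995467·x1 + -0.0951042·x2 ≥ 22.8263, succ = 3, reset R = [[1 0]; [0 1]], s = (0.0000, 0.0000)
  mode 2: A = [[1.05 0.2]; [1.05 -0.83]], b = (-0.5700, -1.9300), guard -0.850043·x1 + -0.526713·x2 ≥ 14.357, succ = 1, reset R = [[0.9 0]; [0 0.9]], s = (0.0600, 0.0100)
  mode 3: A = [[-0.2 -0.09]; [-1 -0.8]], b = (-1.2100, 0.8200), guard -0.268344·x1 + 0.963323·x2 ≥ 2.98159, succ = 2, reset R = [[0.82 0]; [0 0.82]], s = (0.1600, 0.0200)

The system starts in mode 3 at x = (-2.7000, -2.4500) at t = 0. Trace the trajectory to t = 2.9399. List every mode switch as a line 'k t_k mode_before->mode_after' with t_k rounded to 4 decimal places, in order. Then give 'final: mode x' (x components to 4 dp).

Mode 3: guard c·x = 2.9816 hit at Δt = 1.2192 (t = 1.2192), x⁻ = (-3.4468, 2.1350) → reset → x⁺ = (-2.6664, 1.7707), jump to mode 2
Mode 2: guard c·x = 14.3570 hit at Δt = 1.2881 (t = 2.5073), x⁻ = (-12.5974, -6.9272) → reset → x⁺ = (-11.2777, -6.2245), jump to mode 1
Mode 1: flow for 0.4326 to horizon, guard not reached → x = (-18.8046, -6.9244)

1 1.2192 3->2
2 2.5073 2->1
final: 1 -18.8046 -6.9244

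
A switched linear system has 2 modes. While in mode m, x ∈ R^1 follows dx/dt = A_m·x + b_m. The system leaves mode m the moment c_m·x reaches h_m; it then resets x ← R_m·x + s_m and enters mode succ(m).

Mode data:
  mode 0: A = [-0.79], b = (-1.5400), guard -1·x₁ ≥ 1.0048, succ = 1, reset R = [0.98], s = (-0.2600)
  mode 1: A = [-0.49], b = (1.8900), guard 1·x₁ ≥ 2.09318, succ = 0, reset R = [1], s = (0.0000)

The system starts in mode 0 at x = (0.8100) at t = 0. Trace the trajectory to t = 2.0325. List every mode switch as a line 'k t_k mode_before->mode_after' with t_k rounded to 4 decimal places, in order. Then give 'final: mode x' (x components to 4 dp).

1 1.3570 0->1
final: 1 0.1930

Mode 0: guard c·x = 1.0048 hit at Δt = 1.3570 (t = 1.3570), x⁻ = (-1.0048) → reset → x⁺ = (-1.2447), jump to mode 1
Mode 1: flow for 0.6755 to horizon, guard not reached → x = (0.1930)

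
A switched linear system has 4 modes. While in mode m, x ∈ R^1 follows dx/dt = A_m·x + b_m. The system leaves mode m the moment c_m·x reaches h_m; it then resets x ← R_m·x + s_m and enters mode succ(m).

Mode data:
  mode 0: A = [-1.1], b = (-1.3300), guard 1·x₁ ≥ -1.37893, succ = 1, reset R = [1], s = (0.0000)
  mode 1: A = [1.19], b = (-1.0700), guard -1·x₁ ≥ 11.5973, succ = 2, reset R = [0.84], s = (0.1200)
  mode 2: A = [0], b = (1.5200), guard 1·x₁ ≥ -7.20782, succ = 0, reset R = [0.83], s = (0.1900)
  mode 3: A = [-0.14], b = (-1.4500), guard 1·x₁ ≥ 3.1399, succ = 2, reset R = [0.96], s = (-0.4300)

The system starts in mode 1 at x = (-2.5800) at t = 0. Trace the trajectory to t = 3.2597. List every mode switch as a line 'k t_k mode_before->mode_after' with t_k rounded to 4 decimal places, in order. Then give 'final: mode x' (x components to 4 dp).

Mode 1: guard c·x = 11.5973 hit at Δt = 1.0745 (t = 1.0745), x⁻ = (-11.5973) → reset → x⁺ = (-9.6217), jump to mode 2
Mode 2: guard c·x = -7.2078 hit at Δt = 1.5881 (t = 2.6626), x⁻ = (-7.2078) → reset → x⁺ = (-5.7925), jump to mode 0
Mode 0: flow for 0.5971 to horizon, guard not reached → x = (-3.5856)

1 1.0745 1->2
2 2.6626 2->0
final: 0 -3.5856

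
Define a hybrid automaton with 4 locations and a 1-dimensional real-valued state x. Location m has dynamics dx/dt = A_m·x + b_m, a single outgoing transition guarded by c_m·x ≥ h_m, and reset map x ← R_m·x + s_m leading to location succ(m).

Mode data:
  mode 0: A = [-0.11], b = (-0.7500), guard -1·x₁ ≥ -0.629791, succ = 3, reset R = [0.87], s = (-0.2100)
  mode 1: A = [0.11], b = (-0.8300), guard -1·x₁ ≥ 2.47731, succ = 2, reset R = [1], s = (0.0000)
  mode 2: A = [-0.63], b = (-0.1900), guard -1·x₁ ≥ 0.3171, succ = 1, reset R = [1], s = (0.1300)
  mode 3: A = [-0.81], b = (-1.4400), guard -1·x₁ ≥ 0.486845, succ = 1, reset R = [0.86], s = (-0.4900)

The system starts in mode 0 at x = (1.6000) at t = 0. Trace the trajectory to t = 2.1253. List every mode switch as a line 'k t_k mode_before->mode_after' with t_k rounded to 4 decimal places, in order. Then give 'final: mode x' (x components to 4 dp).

1 1.1132 0->3
2 1.7231 3->1
final: 1 -1.2911

Mode 0: guard c·x = -0.6298 hit at Δt = 1.1132 (t = 1.1132), x⁻ = (0.6298) → reset → x⁺ = (0.3379), jump to mode 3
Mode 3: guard c·x = 0.4868 hit at Δt = 0.6099 (t = 1.7231), x⁻ = (-0.4868) → reset → x⁺ = (-0.9087), jump to mode 1
Mode 1: flow for 0.4022 to horizon, guard not reached → x = (-1.2911)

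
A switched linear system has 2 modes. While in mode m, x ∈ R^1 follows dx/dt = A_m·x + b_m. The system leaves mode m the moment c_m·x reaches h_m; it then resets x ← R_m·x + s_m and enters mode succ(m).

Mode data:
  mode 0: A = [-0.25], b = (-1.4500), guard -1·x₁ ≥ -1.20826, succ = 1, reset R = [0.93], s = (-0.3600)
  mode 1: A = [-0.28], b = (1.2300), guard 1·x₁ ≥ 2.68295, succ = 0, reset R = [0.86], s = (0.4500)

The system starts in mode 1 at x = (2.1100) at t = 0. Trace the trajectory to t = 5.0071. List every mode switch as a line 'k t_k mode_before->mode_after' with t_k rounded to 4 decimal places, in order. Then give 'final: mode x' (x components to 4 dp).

Mode 1: guard c·x = 2.6829 hit at Δt = 1.0321 (t = 1.0321), x⁻ = (2.6829) → reset → x⁺ = (2.7573), jump to mode 0
Mode 0: guard c·x = -1.2083 hit at Δt = 0.7988 (t = 1.8309), x⁻ = (1.2083) → reset → x⁺ = (0.7637), jump to mode 1
Mode 1: guard c·x = 2.6829 hit at Δt = 2.6877 (t = 4.5186), x⁻ = (2.6829) → reset → x⁺ = (2.7573), jump to mode 0
Mode 0: flow for 0.4885 to horizon, guard not reached → x = (1.7736)

1 1.0321 1->0
2 1.8309 0->1
3 4.5186 1->0
final: 0 1.7736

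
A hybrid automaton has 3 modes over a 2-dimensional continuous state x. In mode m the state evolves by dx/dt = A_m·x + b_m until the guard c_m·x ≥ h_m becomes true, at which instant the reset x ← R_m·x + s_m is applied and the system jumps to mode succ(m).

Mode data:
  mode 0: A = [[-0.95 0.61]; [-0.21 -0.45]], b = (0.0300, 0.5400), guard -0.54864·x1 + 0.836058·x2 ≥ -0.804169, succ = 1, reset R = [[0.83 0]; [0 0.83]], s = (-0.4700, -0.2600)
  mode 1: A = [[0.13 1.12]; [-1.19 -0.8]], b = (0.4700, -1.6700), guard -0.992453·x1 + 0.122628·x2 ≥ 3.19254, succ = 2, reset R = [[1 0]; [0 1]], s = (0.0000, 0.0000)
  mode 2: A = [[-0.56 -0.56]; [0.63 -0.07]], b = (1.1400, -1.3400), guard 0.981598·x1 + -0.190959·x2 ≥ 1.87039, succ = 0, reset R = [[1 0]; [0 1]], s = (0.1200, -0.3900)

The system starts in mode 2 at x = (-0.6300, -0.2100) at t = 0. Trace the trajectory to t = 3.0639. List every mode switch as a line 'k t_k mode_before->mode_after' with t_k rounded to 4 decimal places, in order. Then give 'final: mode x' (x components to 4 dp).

Mode 2: guard c·x = 1.8704 hit at Δt = 1.5257 (t = 1.5257), x⁻ = (1.5911, -1.6161) → reset → x⁺ = (1.7111, -2.0061), jump to mode 0
Mode 0: guard c·x = -0.8042 hit at Δt = 1.0641 (t = 2.5898), x⁻ = (0.0927, -0.9010) → reset → x⁺ = (-0.3931, -1.0079), jump to mode 1
Mode 1: flow for 0.4741 to horizon, guard not reached → x = (-0.7686, -1.0726)

1 1.5257 2->0
2 2.5898 0->1
final: 1 -0.7686 -1.0726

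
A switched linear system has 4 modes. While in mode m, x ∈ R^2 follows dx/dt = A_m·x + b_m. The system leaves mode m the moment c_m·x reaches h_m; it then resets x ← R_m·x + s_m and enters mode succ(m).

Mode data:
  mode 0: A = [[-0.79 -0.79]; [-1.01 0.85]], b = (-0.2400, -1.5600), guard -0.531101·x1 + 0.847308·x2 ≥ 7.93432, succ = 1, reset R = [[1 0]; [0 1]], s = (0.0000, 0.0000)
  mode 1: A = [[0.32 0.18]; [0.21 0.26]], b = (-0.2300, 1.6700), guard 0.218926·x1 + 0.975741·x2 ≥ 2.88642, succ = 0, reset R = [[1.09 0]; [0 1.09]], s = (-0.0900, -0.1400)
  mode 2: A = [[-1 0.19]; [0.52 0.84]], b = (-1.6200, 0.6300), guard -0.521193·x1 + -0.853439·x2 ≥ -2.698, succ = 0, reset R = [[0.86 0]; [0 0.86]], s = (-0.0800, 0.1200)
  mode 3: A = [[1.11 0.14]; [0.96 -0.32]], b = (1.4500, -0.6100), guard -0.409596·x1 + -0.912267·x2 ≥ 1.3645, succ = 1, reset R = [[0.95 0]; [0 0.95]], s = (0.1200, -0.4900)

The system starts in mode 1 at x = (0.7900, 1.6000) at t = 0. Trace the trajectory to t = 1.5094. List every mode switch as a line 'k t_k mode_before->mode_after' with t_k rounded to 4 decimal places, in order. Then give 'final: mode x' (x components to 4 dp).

1 0.4697 1->0
final: 0 -1.6934 4.6346

Mode 1: guard c·x = 2.8864 hit at Δt = 0.4697 (t = 0.4697), x⁻ = (0.9968, 2.7345) → reset → x⁺ = (0.9965, 2.8406), jump to mode 0
Mode 0: flow for 1.0397 to horizon, guard not reached → x = (-1.6934, 4.6346)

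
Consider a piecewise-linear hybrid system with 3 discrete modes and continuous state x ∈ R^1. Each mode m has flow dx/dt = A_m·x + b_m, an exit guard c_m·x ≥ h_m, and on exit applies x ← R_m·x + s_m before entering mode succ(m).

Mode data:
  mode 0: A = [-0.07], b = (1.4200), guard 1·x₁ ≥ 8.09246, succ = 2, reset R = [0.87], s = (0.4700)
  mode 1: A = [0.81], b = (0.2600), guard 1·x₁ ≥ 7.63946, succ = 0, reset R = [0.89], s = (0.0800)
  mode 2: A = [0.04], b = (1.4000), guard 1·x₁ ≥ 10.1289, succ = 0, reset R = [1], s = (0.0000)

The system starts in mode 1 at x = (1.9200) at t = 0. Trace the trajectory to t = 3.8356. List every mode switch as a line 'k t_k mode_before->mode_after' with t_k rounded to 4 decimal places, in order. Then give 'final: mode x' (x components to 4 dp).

1 1.5649 1->0
2 2.9201 0->2
final: 2 9.0960

Mode 1: guard c·x = 7.6395 hit at Δt = 1.5649 (t = 1.5649), x⁻ = (7.6395) → reset → x⁺ = (6.8791), jump to mode 0
Mode 0: guard c·x = 8.0925 hit at Δt = 1.3552 (t = 2.9201), x⁻ = (8.0925) → reset → x⁺ = (7.5104), jump to mode 2
Mode 2: flow for 0.9155 to horizon, guard not reached → x = (9.0960)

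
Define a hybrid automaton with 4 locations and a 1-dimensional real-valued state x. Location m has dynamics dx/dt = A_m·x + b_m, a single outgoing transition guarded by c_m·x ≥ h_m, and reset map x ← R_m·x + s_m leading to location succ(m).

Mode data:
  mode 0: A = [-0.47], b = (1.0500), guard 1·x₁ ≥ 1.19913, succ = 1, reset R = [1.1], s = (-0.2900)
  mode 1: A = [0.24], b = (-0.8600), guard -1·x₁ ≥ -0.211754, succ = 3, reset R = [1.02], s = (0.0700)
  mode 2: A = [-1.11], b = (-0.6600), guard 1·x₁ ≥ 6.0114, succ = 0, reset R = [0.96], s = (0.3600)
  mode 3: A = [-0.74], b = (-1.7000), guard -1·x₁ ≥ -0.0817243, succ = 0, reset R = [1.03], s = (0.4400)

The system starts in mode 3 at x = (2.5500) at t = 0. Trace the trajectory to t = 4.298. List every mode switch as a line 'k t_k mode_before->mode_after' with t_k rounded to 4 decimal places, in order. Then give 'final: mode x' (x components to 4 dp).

1 0.9618 3->0
2 2.0301 0->1
3 3.1868 1->3
4 3.2981 3->0
final: 0 1.1653

Mode 3: guard c·x = -0.0817 hit at Δt = 0.9618 (t = 0.9618), x⁻ = (0.0817) → reset → x⁺ = (0.5242), jump to mode 0
Mode 0: guard c·x = 1.1991 hit at Δt = 1.0683 (t = 2.0301), x⁻ = (1.1991) → reset → x⁺ = (1.0290), jump to mode 1
Mode 1: guard c·x = -0.2118 hit at Δt = 1.1567 (t = 3.1868), x⁻ = (0.2118) → reset → x⁺ = (0.2860), jump to mode 3
Mode 3: guard c·x = -0.0817 hit at Δt = 0.1113 (t = 3.2981), x⁻ = (0.0817) → reset → x⁺ = (0.5242), jump to mode 0
Mode 0: flow for 0.9999 to horizon, guard not reached → x = (1.1653)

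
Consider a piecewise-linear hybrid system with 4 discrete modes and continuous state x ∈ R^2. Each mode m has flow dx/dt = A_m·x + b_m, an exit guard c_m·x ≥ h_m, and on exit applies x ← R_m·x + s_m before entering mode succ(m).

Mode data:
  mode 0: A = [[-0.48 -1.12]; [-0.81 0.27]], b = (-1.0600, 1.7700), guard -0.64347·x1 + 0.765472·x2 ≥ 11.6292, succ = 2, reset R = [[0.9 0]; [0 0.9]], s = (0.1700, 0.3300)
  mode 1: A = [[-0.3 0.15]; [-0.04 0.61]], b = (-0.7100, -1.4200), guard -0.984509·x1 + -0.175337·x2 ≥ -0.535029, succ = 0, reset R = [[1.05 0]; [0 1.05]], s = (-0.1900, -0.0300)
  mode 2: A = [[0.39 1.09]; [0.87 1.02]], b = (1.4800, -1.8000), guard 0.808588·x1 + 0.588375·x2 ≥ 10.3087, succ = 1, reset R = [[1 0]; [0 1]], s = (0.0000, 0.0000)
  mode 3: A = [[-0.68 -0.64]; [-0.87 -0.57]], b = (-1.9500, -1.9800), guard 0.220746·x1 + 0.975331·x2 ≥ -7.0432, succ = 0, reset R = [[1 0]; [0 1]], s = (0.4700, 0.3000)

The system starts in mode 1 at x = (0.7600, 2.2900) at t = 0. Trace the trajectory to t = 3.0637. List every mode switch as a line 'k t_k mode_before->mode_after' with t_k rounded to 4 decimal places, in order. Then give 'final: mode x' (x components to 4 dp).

1 1.2145 1->0
2 2.4999 0->2
final: 2 0.2674 11.9908

Mode 1: guard c·x = -0.5350 hit at Δt = 1.2145 (t = 1.2145), x⁻ = (0.1491, 2.2143) → reset → x⁺ = (-0.0334, 2.2950), jump to mode 0
Mode 0: guard c·x = 11.6292 hit at Δt = 1.2854 (t = 2.4999), x⁻ = (-6.8734, 9.4143) → reset → x⁺ = (-6.0161, 8.8028), jump to mode 2
Mode 2: flow for 0.5638 to horizon, guard not reached → x = (0.2674, 11.9908)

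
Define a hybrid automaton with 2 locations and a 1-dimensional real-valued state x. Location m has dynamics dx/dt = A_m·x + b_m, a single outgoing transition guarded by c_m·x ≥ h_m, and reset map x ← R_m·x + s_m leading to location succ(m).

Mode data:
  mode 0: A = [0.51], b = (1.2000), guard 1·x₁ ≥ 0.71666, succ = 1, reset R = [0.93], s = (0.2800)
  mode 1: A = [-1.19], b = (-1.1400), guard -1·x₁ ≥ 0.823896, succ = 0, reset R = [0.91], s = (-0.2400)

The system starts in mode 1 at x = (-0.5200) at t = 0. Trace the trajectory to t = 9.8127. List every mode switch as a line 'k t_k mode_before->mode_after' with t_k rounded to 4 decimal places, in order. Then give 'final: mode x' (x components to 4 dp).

Mode 1: guard c·x = 0.8239 hit at Δt = 0.9947 (t = 0.9947), x⁻ = (-0.8239) → reset → x⁺ = (-0.9897), jump to mode 0
Mode 0: guard c·x = 0.7167 hit at Δt = 1.5916 (t = 2.5863), x⁻ = (0.7167) → reset → x⁺ = (0.9465), jump to mode 1
Mode 1: guard c·x = 0.8239 hit at Δt = 2.2298 (t = 4.8161), x⁻ = (-0.8239) → reset → x⁺ = (-0.9897), jump to mode 0
Mode 0: guard c·x = 0.7167 hit at Δt = 1.5916 (t = 6.4077), x⁻ = (0.7167) → reset → x⁺ = (0.9465), jump to mode 1
Mode 1: guard c·x = 0.8239 hit at Δt = 2.2298 (t = 8.6375), x⁻ = (-0.8239) → reset → x⁺ = (-0.9897), jump to mode 0
Mode 0: flow for 1.1752 to horizon, guard not reached → x = (0.1293)

1 0.9947 1->0
2 2.5863 0->1
3 4.8161 1->0
4 6.4077 0->1
5 8.6375 1->0
final: 0 0.1293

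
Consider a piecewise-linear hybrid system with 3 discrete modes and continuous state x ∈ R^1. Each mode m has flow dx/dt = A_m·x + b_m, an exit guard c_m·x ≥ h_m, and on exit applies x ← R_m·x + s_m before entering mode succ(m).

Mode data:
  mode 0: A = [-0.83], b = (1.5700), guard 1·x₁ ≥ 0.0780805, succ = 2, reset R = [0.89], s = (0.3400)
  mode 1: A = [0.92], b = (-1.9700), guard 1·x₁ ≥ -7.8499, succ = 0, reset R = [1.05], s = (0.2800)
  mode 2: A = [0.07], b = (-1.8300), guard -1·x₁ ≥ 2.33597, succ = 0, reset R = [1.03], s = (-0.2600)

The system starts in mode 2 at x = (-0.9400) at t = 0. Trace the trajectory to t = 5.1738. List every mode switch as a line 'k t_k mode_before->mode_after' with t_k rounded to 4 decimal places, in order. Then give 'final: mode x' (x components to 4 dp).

Mode 2: guard c·x = 2.3360 hit at Δt = 0.7180 (t = 0.7180), x⁻ = (-2.3360) → reset → x⁺ = (-2.6660), jump to mode 0
Mode 0: guard c·x = 0.0781 hit at Δt = 1.1103 (t = 1.8283), x⁻ = (0.0781) → reset → x⁺ = (0.4095), jump to mode 2
Mode 2: guard c·x = 2.3360 hit at Δt = 1.4482 (t = 3.2765), x⁻ = (-2.3360) → reset → x⁺ = (-2.6660), jump to mode 0
Mode 0: guard c·x = 0.0781 hit at Δt = 1.1103 (t = 4.3868), x⁻ = (0.0781) → reset → x⁺ = (0.4095), jump to mode 2
Mode 2: flow for 0.7870 to horizon, guard not reached → x = (-1.0480)

1 0.7180 2->0
2 1.8283 0->2
3 3.2765 2->0
4 4.3868 0->2
final: 2 -1.0480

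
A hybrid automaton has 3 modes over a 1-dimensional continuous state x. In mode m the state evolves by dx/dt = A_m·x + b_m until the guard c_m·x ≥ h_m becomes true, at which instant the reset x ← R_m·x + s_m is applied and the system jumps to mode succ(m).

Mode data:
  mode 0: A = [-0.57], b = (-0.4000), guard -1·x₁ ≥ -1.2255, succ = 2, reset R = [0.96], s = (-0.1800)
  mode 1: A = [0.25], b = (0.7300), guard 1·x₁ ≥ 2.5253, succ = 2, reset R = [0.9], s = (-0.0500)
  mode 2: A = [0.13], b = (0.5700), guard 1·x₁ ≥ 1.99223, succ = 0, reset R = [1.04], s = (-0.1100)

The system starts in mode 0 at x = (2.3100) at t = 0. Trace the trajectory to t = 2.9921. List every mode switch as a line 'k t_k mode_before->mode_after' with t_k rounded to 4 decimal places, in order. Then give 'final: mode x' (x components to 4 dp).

1 0.7832 0->2
2 2.0892 2->0
3 2.6570 0->2
final: 2 1.2361

Mode 0: guard c·x = -1.2255 hit at Δt = 0.7832 (t = 0.7832), x⁻ = (1.2255) → reset → x⁺ = (0.9965), jump to mode 2
Mode 2: guard c·x = 1.9922 hit at Δt = 1.3060 (t = 2.0892), x⁻ = (1.9922) → reset → x⁺ = (1.9619), jump to mode 0
Mode 0: guard c·x = -1.2255 hit at Δt = 0.5677 (t = 2.6570), x⁻ = (1.2255) → reset → x⁺ = (0.9965), jump to mode 2
Mode 2: flow for 0.3351 to horizon, guard not reached → x = (1.2361)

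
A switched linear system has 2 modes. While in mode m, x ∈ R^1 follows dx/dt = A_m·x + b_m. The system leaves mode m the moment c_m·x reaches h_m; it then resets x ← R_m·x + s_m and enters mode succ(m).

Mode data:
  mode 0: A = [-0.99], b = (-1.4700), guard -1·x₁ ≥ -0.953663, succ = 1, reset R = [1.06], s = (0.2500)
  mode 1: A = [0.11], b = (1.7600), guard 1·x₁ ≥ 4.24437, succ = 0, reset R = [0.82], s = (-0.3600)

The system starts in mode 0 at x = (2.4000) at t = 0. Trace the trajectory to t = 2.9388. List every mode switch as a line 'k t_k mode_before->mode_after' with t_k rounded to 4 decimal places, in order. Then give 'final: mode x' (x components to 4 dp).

Mode 0: guard c·x = -0.9537 hit at Δt = 0.4704 (t = 0.4704), x⁻ = (0.9537) → reset → x⁺ = (1.2609), jump to mode 1
Mode 1: guard c·x = 4.2444 hit at Δt = 1.4494 (t = 1.9198), x⁻ = (4.2444) → reset → x⁺ = (3.1204), jump to mode 0
Mode 0: guard c·x = -0.9537 hit at Δt = 0.6422 (t = 2.5620), x⁻ = (0.9537) → reset → x⁺ = (1.2609), jump to mode 1
Mode 1: flow for 0.3768 to horizon, guard not reached → x = (1.9913)

1 0.4704 0->1
2 1.9198 1->0
3 2.5620 0->1
final: 1 1.9913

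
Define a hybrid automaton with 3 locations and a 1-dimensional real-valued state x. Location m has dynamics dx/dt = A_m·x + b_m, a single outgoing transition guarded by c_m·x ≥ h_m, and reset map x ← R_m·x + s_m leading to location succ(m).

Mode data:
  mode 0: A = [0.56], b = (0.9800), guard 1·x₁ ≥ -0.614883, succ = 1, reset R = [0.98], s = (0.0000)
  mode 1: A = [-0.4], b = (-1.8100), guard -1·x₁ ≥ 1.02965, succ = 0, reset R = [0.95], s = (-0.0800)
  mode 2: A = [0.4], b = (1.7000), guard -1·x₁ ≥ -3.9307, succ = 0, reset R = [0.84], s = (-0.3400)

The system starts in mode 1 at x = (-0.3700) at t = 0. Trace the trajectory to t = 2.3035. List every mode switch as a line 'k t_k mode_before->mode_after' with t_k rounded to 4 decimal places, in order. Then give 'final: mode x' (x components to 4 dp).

1 0.4322 1->0
2 1.3164 0->1
3 1.6046 1->0
final: 0 -0.7267

Mode 1: guard c·x = 1.0296 hit at Δt = 0.4322 (t = 0.4322), x⁻ = (-1.0296) → reset → x⁺ = (-1.0582), jump to mode 0
Mode 0: guard c·x = -0.6149 hit at Δt = 0.8842 (t = 1.3164), x⁻ = (-0.6149) → reset → x⁺ = (-0.6026), jump to mode 1
Mode 1: guard c·x = 1.0296 hit at Δt = 0.2882 (t = 1.6046), x⁻ = (-1.0296) → reset → x⁺ = (-1.0582), jump to mode 0
Mode 0: flow for 0.6989 to horizon, guard not reached → x = (-0.7267)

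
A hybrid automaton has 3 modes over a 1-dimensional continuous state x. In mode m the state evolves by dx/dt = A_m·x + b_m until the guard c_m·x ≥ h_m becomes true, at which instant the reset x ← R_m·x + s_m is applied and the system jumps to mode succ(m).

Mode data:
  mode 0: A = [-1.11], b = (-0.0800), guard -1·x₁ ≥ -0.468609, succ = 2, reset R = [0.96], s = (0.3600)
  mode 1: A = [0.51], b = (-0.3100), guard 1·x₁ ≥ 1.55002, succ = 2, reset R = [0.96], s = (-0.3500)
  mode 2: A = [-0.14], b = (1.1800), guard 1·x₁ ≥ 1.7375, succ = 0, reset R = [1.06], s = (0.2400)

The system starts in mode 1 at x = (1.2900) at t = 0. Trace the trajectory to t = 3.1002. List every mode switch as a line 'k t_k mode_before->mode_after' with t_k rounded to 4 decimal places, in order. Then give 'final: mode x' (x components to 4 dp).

1 0.6332 1->2
2 1.2461 2->0
3 2.4913 0->2
final: 2 1.4324

Mode 1: guard c·x = 1.5500 hit at Δt = 0.6332 (t = 0.6332), x⁻ = (1.5500) → reset → x⁺ = (1.1380), jump to mode 2
Mode 2: guard c·x = 1.7375 hit at Δt = 0.6129 (t = 1.2461), x⁻ = (1.7375) → reset → x⁺ = (2.0817), jump to mode 0
Mode 0: guard c·x = -0.4686 hit at Δt = 1.2452 (t = 2.4913), x⁻ = (0.4686) → reset → x⁺ = (0.8099), jump to mode 2
Mode 2: flow for 0.6089 to horizon, guard not reached → x = (1.4324)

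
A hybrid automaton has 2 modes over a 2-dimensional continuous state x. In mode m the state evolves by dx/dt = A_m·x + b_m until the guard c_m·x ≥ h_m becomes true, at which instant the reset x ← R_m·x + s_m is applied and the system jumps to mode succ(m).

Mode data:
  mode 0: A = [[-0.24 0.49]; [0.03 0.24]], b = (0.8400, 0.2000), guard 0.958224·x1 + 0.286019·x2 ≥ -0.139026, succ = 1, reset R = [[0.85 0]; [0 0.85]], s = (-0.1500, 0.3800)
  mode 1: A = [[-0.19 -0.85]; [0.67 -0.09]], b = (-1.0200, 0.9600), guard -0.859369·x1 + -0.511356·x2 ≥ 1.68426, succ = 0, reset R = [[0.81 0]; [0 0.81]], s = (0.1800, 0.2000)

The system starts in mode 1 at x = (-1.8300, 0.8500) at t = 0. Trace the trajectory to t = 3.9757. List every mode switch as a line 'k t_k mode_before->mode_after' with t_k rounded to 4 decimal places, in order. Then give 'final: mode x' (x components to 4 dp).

1 0.4048 1->0
2 1.2343 0->1
3 2.3672 1->0
4 3.1512 0->1
final: 1 -2.3045 1.3889

Mode 1: guard c·x = 1.6843 hit at Δt = 0.4048 (t = 0.4048), x⁻ = (-2.3423, 0.6427) → reset → x⁺ = (-1.7173, 0.7206), jump to mode 0
Mode 0: guard c·x = -0.1390 hit at Δt = 0.8295 (t = 1.2343), x⁻ = (-0.4533, 1.0327) → reset → x⁺ = (-0.5353, 1.2578), jump to mode 1
Mode 1: guard c·x = 1.6843 hit at Δt = 1.1329 (t = 2.3672), x⁻ = (-2.5551, 1.0003) → reset → x⁺ = (-1.8896, 1.0102), jump to mode 0
Mode 0: guard c·x = -0.1390 hit at Δt = 0.7840 (t = 3.1512), x⁻ = (-0.5510, 1.3600) → reset → x⁺ = (-0.6184, 1.5360), jump to mode 1
Mode 1: flow for 0.8245 to horizon, guard not reached → x = (-2.3045, 1.3889)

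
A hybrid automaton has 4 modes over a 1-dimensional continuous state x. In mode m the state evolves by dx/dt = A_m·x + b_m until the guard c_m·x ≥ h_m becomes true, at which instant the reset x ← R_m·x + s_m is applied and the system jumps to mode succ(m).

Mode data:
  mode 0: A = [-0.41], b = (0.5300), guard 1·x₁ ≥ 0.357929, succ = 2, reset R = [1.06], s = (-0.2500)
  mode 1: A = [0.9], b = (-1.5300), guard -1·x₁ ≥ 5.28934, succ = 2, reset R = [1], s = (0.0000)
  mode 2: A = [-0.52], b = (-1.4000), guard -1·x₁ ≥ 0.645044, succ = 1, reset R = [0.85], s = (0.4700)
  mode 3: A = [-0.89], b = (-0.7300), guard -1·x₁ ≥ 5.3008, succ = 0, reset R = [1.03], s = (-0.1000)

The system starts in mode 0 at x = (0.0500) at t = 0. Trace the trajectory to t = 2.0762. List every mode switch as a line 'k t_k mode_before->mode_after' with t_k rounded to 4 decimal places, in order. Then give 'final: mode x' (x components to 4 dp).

Mode 0: guard c·x = 0.3579 hit at Δt = 0.6945 (t = 0.6945), x⁻ = (0.3579) → reset → x⁺ = (0.1294), jump to mode 2
Mode 2: guard c·x = 0.6450 hit at Δt = 0.6170 (t = 1.3115), x⁻ = (-0.6450) → reset → x⁺ = (-0.0783), jump to mode 1
Mode 1: flow for 0.7647 to horizon, guard not reached → x = (-1.8391)

1 0.6945 0->2
2 1.3115 2->1
final: 1 -1.8391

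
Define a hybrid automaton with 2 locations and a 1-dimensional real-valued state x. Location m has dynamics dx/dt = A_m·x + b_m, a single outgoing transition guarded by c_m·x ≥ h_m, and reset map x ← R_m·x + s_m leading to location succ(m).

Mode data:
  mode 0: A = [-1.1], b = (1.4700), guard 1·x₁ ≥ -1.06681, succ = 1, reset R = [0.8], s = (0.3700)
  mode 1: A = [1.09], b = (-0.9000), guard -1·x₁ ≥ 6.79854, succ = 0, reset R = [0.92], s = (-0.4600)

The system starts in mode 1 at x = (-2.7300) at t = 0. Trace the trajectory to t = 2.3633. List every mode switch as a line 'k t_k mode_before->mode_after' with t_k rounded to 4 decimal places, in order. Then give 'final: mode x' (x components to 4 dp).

Mode 1: guard c·x = 6.7985 hit at Δt = 0.6998 (t = 0.6998), x⁻ = (-6.7985) → reset → x⁺ = (-6.7147), jump to mode 0
Mode 0: guard c·x = -1.0668 hit at Δt = 1.0991 (t = 1.7989), x⁻ = (-1.0668) → reset → x⁺ = (-0.4834), jump to mode 1
Mode 1: flow for 0.5644 to horizon, guard not reached → x = (-1.5962)

1 0.6998 1->0
2 1.7989 0->1
final: 1 -1.5962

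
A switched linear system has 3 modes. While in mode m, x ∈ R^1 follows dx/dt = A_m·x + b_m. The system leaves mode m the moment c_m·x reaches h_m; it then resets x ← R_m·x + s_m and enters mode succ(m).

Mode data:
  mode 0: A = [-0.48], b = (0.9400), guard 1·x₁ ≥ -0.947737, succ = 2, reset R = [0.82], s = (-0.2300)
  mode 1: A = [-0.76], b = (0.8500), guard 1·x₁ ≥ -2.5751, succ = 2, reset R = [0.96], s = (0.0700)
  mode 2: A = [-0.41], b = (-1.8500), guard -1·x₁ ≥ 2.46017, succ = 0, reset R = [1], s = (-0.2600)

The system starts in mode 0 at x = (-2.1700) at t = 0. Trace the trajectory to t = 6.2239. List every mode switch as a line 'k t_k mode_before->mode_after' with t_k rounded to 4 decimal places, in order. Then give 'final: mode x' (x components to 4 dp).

1 0.7314 0->2
2 2.0372 2->0
3 3.0292 0->2
4 4.3350 2->0
5 5.3271 0->2
final: 2 -2.0856

Mode 0: guard c·x = -0.9477 hit at Δt = 0.7314 (t = 0.7314), x⁻ = (-0.9477) → reset → x⁺ = (-1.0071), jump to mode 2
Mode 2: guard c·x = 2.4602 hit at Δt = 1.3058 (t = 2.0372), x⁻ = (-2.4602) → reset → x⁺ = (-2.7202), jump to mode 0
Mode 0: guard c·x = -0.9477 hit at Δt = 0.9920 (t = 3.0292), x⁻ = (-0.9477) → reset → x⁺ = (-1.0071), jump to mode 2
Mode 2: guard c·x = 2.4602 hit at Δt = 1.3058 (t = 4.3350), x⁻ = (-2.4602) → reset → x⁺ = (-2.7202), jump to mode 0
Mode 0: guard c·x = -0.9477 hit at Δt = 0.9920 (t = 5.3271), x⁻ = (-0.9477) → reset → x⁺ = (-1.0071), jump to mode 2
Mode 2: flow for 0.8968 to horizon, guard not reached → x = (-2.0856)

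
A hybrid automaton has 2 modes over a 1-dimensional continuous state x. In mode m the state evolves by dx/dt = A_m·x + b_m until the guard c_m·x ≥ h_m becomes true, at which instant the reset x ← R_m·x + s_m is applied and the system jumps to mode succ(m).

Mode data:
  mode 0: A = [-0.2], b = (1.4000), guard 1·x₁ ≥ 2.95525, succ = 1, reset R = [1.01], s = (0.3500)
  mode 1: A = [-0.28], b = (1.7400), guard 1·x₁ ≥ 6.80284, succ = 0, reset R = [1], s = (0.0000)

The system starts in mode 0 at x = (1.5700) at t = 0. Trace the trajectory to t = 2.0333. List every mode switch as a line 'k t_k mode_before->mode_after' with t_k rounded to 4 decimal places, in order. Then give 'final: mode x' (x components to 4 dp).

Mode 0: guard c·x = 2.9552 hit at Δt = 1.4726 (t = 1.4726), x⁻ = (2.9552) → reset → x⁺ = (3.3348), jump to mode 1
Mode 1: flow for 0.5607 to horizon, guard not reached → x = (3.7532)

1 1.4726 0->1
final: 1 3.7532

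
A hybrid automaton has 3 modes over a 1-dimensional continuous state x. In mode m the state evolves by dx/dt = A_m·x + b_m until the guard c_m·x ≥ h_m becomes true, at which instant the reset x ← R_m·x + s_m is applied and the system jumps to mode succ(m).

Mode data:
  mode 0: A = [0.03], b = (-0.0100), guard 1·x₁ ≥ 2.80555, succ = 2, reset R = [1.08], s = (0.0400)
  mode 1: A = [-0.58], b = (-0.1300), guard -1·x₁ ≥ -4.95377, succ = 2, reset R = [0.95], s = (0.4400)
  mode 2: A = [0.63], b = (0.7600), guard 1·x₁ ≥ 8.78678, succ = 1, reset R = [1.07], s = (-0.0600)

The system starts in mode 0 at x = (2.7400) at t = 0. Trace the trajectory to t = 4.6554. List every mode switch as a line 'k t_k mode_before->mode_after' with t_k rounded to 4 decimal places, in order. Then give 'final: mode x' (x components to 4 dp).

Mode 0: guard c·x = 2.8056 hit at Δt = 0.8958 (t = 0.8958), x⁻ = (2.8055) → reset → x⁺ = (3.0700), jump to mode 2
Mode 2: guard c·x = 8.7868 hit at Δt = 1.3473 (t = 2.2431), x⁻ = (8.7868) → reset → x⁺ = (9.3419), jump to mode 1
Mode 1: guard c·x = -4.9538 hit at Δt = 1.0583 (t = 3.3014), x⁻ = (4.9538) → reset → x⁺ = (5.1461), jump to mode 2
Mode 2: guard c·x = 8.7868 hit at Δt = 0.7191 (t = 4.0205), x⁻ = (8.7868) → reset → x⁺ = (9.3419), jump to mode 1
Mode 1: flow for 0.6349 to horizon, guard not reached → x = (6.3950)

1 0.8958 0->2
2 2.2431 2->1
3 3.3014 1->2
4 4.0205 2->1
final: 1 6.3950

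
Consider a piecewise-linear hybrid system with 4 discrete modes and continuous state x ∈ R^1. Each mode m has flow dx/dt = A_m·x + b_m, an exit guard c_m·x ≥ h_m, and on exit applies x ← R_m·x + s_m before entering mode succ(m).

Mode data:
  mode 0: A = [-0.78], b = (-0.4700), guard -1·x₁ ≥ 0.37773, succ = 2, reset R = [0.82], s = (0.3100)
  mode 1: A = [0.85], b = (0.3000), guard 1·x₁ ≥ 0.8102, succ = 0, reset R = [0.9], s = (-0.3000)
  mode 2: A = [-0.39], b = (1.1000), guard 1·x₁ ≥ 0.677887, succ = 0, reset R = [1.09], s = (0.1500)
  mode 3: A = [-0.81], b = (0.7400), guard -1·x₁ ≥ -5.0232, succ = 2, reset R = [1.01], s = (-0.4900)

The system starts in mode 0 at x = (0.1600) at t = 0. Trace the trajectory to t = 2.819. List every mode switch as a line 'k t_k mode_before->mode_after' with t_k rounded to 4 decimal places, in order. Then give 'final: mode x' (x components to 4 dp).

Mode 0: guard c·x = 0.3777 hit at Δt = 1.5658 (t = 1.5658), x⁻ = (-0.3777) → reset → x⁺ = (0.0003), jump to mode 2
Mode 2: guard c·x = 0.6779 hit at Δt = 0.7046 (t = 2.2704), x⁻ = (0.6779) → reset → x⁺ = (0.8889), jump to mode 0
Mode 0: flow for 0.5486 to horizon, guard not reached → x = (0.3697)

1 1.5658 0->2
2 2.2704 2->0
final: 0 0.3697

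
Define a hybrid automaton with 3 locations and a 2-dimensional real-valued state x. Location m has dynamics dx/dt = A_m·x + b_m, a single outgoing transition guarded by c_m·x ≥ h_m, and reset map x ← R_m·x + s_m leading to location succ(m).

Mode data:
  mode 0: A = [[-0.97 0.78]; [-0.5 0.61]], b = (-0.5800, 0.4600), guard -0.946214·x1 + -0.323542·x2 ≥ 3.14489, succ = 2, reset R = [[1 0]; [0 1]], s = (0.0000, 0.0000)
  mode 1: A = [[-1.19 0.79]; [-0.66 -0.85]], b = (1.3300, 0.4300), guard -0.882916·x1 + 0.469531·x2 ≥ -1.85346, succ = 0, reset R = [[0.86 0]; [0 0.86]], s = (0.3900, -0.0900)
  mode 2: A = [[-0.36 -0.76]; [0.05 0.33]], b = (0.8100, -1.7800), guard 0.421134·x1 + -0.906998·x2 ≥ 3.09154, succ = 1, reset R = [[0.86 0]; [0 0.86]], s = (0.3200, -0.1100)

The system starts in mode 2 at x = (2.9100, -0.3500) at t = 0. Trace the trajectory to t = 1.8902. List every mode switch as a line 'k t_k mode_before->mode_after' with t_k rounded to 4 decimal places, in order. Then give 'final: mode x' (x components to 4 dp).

Mode 2: guard c·x = 3.0915 hit at Δt = 0.7655 (t = 0.7655), x⁻ = (3.3172, -1.8683) → reset → x⁺ = (3.1728, -1.7168), jump to mode 1
Mode 1: guard c·x = -1.8535 hit at Δt = 0.7403 (t = 1.5058), x⁻ = (1.3489, -1.4110) → reset → x⁺ = (1.5500, -1.3035), jump to mode 0
Mode 0: flow for 0.3844 to horizon, guard not reached → x = (0.5041, -1.6705)

1 0.7655 2->1
2 1.5058 1->0
final: 0 0.5041 -1.6705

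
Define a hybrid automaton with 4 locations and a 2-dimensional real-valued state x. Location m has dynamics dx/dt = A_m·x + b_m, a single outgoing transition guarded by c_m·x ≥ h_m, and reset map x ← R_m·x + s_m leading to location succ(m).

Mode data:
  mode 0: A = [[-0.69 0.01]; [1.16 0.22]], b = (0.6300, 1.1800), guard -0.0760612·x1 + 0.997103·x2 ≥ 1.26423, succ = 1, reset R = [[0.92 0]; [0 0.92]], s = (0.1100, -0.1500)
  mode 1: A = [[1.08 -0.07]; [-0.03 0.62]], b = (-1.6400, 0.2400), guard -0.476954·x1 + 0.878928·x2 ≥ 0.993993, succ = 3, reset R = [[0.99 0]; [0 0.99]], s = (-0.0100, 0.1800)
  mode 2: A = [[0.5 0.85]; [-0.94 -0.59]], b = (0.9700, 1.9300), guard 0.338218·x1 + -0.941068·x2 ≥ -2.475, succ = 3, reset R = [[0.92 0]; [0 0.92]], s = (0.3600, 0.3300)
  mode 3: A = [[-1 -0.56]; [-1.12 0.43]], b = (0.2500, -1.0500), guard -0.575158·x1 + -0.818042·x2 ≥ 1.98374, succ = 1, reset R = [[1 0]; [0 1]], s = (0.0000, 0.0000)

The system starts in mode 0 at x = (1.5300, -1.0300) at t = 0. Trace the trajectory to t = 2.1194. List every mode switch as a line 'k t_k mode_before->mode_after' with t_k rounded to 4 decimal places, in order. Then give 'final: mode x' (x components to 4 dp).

1 0.8510 0->1
2 1.3893 1->3
final: 3 0.1985 1.0971

Mode 0: guard c·x = 1.2642 hit at Δt = 0.8510 (t = 0.8510), x⁻ = (1.2577, 1.3638) → reset → x⁺ = (1.2671, 1.1047), jump to mode 1
Mode 1: guard c·x = 0.9940 hit at Δt = 0.5383 (t = 1.3893), x⁻ = (1.0001, 1.6736) → reset → x⁺ = (0.9801, 1.8369), jump to mode 3
Mode 3: flow for 0.7301 to horizon, guard not reached → x = (0.1985, 1.0971)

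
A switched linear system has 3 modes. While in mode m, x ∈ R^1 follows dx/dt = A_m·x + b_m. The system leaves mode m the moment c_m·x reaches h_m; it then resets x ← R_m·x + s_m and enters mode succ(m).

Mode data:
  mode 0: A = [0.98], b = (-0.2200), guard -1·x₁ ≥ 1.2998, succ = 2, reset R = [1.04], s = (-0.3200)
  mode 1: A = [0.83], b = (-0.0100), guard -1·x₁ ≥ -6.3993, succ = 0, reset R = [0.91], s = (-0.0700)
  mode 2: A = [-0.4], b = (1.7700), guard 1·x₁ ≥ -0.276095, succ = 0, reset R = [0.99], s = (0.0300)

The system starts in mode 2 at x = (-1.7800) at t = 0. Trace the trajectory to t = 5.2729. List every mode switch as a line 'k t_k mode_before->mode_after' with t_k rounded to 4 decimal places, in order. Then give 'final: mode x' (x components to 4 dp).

1 0.6939 2->0
2 1.8992 0->2
3 2.5491 2->0
4 3.7544 0->2
5 4.4043 2->0
final: 0 -0.8714

Mode 2: guard c·x = -0.2761 hit at Δt = 0.6939 (t = 0.6939), x⁻ = (-0.2761) → reset → x⁺ = (-0.2433), jump to mode 0
Mode 0: guard c·x = 1.2998 hit at Δt = 1.2053 (t = 1.8992), x⁻ = (-1.2998) → reset → x⁺ = (-1.6718), jump to mode 2
Mode 2: guard c·x = -0.2761 hit at Δt = 0.6499 (t = 2.5491), x⁻ = (-0.2761) → reset → x⁺ = (-0.2433), jump to mode 0
Mode 0: guard c·x = 1.2998 hit at Δt = 1.2053 (t = 3.7544), x⁻ = (-1.2998) → reset → x⁺ = (-1.6718), jump to mode 2
Mode 2: guard c·x = -0.2761 hit at Δt = 0.6499 (t = 4.4043), x⁻ = (-0.2761) → reset → x⁺ = (-0.2433), jump to mode 0
Mode 0: flow for 0.8686 to horizon, guard not reached → x = (-0.8714)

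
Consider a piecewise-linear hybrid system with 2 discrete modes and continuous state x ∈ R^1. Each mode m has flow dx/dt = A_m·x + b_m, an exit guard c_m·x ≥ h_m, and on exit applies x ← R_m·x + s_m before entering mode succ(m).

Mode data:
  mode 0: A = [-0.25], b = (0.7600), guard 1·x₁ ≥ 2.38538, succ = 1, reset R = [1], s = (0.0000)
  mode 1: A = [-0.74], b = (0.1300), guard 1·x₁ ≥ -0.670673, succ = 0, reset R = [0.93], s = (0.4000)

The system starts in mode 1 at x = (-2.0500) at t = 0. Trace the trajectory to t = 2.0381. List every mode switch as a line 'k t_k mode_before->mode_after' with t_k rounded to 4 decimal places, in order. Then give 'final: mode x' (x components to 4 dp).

1 1.3066 1->0
final: 0 0.3217

Mode 1: guard c·x = -0.6707 hit at Δt = 1.3066 (t = 1.3066), x⁻ = (-0.6707) → reset → x⁺ = (-0.2237), jump to mode 0
Mode 0: flow for 0.7315 to horizon, guard not reached → x = (0.3217)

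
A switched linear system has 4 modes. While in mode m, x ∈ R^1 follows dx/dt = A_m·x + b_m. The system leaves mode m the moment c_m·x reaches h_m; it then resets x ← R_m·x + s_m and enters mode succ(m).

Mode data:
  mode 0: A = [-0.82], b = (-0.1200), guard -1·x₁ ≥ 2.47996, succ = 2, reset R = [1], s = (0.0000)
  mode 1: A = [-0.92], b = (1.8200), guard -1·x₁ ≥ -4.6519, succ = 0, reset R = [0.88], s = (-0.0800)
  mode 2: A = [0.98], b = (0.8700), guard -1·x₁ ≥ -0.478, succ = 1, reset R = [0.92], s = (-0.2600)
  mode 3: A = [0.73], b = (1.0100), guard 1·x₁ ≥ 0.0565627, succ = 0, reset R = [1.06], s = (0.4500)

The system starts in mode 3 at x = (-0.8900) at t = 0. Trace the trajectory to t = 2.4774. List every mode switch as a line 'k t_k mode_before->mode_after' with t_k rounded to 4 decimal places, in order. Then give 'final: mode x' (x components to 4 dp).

1 1.4669 3->0
final: 0 0.1402

Mode 3: guard c·x = 0.0566 hit at Δt = 1.4669 (t = 1.4669), x⁻ = (0.0566) → reset → x⁺ = (0.5100), jump to mode 0
Mode 0: flow for 1.0105 to horizon, guard not reached → x = (0.1402)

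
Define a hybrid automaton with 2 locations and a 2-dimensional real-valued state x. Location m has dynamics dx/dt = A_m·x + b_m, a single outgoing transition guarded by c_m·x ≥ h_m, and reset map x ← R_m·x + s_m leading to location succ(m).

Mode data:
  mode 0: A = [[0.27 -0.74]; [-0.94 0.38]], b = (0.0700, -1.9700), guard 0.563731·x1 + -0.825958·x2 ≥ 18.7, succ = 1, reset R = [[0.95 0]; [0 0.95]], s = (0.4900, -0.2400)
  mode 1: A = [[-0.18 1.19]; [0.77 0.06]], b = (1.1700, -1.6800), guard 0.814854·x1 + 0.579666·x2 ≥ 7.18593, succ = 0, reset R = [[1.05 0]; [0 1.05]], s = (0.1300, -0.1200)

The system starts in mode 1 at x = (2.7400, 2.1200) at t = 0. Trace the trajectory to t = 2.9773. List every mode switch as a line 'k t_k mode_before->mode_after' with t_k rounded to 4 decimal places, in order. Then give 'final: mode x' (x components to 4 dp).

Mode 1: guard c·x = 7.1859 hit at Δt = 0.9220 (t = 0.9220), x⁻ = (6.1200, 3.7936) → reset → x⁺ = (6.5560, 3.8632), jump to mode 0
Mode 0: guard c·x = 18.7000 hit at Δt = 1.5620 (t = 2.4840), x⁻ = (13.7324, -13.2678) → reset → x⁺ = (13.5358, -12.8444), jump to mode 1
Mode 1: flow for 0.4933 to horizon, guard not reached → x = (6.5804, -10.2556)

1 0.9220 1->0
2 2.4840 0->1
final: 1 6.5804 -10.2556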